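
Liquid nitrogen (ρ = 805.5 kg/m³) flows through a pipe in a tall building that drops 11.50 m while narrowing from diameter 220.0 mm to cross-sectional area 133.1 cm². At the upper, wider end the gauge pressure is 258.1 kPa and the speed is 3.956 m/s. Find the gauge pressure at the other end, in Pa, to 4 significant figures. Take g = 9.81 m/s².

By continuity, v₂ = v₁·A₁/A₂ = 3.956·(380.1/133.1) = 11.30 m/s.
Applying Bernoulli between the two ends and solving for P₂: P₂ = P₁ + ½ρ(v₁² − v₂²) − ρgΔh.
P₂ = 258100 + ½·805.5·(3.956² − 11.30²) − 805.5·9.81·(−11.50) = 258100 + (-45110) − (-90870) = 303900 Pa.

P₂ = 303900 Pa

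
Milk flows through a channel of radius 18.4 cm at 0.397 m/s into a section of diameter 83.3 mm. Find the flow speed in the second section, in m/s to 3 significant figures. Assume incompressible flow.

v₂ = 7.75 m/s

Mass conservation (A₁v₁ = A₂v₂) gives v₂ = 0.397 × 1060/54.5 = 7.75 m/s.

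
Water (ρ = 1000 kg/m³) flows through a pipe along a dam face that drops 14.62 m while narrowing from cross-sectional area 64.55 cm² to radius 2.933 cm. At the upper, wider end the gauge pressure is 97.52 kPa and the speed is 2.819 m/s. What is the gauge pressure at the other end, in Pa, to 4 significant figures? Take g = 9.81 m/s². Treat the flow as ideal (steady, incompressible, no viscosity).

By continuity, v₂ = v₁·A₁/A₂ = 2.819·(64.55/27.03) = 6.733 m/s.
Bernoulli: P₁ + ½ρv₁² + ρg h₁ = P₂ + ½ρv₂² + ρg h₂, so P₂ = P₁ + ½ρ(v₁² − v₂²) − ρg(h₂ − h₁).
P₂ = 97520 + ½·1000·(2.819² − 6.733²) − 1000·9.81·(−14.62) = 97520 + (-18690) − (-143400) = 222200 Pa.

P₂ ≈ 222200 Pa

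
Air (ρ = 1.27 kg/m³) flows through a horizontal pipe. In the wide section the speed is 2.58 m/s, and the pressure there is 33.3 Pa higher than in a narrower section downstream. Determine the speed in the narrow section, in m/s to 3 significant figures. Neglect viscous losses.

v₂ ≈ 7.69 m/s

Horizontal Bernoulli: P₁ + ½ρv₁² = P₂ + ½ρv₂², so v₂² = v₁² + 2(P₁ − P₂)/ρ.
v₂ = √(2.58² + 2·33.3/1.27) = √(6.66 + 52.4) = 7.69 m/s.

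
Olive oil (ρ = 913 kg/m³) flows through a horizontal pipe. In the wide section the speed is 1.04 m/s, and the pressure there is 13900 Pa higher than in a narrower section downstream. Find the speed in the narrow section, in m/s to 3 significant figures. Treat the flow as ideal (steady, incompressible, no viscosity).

With h₁ = h₂, rearranging Bernoulli gives v₂ = √(v₁² + 2ΔP/ρ).
v₂ = √(1.04² + 2·13900/913) = √(1.08 + 30.4) = 5.62 m/s.

v₂ ≈ 5.62 m/s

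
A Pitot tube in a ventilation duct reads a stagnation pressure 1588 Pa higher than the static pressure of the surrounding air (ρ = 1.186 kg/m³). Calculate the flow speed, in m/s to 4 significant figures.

At the stagnation point the flow is brought to rest, so Bernoulli gives P_stag − P_static = ½ρv².
v = √(2ΔP/ρ) = √(2·1588/1.186) = 51.75 m/s.

v ≈ 51.75 m/s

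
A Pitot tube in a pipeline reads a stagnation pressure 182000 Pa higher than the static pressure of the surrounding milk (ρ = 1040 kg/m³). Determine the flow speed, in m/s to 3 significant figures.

At the stagnation point the flow is brought to rest, so Bernoulli gives P_stag − P_static = ½ρv².
v = √(2ΔP/ρ) = √(2·182000/1040) = 18.7 m/s.

18.7 m/s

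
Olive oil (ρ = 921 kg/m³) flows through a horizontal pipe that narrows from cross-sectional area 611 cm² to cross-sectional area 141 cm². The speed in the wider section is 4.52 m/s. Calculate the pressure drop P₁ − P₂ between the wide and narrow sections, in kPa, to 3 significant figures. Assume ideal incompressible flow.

167 kPa

Continuity gives A₁v₁ = A₂v₂, so v₂ = (611 cm²)/(141 cm²) × 4.52 m/s = 19.6 m/s.
Bernoulli (h₁ = h₂): P₁ − P₂ = ½ρ(v₂² − v₁²).
P₁ − P₂ = ½·921·(19.6² − 4.52²) = ½·921·363 = 167000 Pa.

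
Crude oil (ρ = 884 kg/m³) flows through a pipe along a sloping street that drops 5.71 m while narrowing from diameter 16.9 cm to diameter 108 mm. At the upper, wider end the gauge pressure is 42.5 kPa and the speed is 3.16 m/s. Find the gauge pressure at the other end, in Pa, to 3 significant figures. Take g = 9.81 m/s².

70000 Pa

Continuity gives A₁v₁ = A₂v₂, so v₂ = (224 cm²)/(91.6 cm²) × 3.16 m/s = 7.74 m/s.
Energy conservation along the streamline gives P₂ = P₁ − ½ρ(v₂² − v₁²) − ρg(h₂ − h₁).
P₂ = 42500 + ½·884·(3.16² − 7.74²) − 884·9.81·(−5.71) = 42500 + (-22000) − (-49500) = 70000 Pa.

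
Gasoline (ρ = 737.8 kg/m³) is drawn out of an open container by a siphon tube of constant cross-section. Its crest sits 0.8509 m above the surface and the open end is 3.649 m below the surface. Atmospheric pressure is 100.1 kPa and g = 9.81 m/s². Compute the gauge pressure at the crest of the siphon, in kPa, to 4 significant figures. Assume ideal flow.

The outlet speed comes from Torricelli: v = √(2g·3.649) = 8.461 m/s.
The bore is uniform, so the speed at the crest is the same v. Bernoulli surface→crest: P_atm = P_top + ½ρv² + ρg·h_top.
P_top = 100100 − ½·737.8·8.461² − 737.8·9.81·0.8509 = 67530 Pa. So P_gauge = P_top − P_atm = -32570 Pa.

P_gauge ≈ -32.57 kPa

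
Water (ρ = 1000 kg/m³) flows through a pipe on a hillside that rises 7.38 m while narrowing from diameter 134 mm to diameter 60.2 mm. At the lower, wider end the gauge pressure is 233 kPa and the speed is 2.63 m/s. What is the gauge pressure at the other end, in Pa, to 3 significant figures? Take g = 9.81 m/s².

P₂ ≈ 79200 Pa

By continuity, v₂ = v₁·A₁/A₂ = 2.63·(141/28.5) = 13.0 m/s.
Bernoulli: P₁ + ½ρv₁² + ρg h₁ = P₂ + ½ρv₂² + ρg h₂, so P₂ = P₁ + ½ρ(v₁² − v₂²) − ρg(h₂ − h₁).
P₂ = 233000 + ½·1000·(2.63² − 13.0²) − 1000·9.81·(+7.38) = 233000 + (-81400) − (72400) = 79200 Pa.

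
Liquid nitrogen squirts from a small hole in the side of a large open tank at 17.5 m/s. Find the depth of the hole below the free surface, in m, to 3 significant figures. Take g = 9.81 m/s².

Torricelli: v = √(2gh), so h = v²/(2g).
h = 17.5²/(2·9.81) = 306/19.62 = 15.6 m.

15.6 m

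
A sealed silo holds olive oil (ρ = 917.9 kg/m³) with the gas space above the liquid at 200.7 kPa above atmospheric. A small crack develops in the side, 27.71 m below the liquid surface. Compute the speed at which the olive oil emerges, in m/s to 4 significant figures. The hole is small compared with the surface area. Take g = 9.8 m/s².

31.31 m/s

Take point 1 at the surface (v₁ ≈ 0) and point 2 at the hole (at atmospheric pressure). Bernoulli: P₁ + ρg h = P_atm + ½ρv₂².
With P₁ − P_atm = 200700 Pa, v₂ = √(2gh + 2ΔP/ρ) = √(2·9.8·27.71 + 2·200700/917.9) = 31.31 m/s.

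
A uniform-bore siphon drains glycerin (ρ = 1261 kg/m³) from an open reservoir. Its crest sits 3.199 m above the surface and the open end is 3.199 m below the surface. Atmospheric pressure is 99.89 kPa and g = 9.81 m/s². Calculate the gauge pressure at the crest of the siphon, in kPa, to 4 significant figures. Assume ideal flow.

-79.15 kPa

The outlet speed comes from Torricelli: v = √(2g·3.199) = 7.922 m/s.
The bore is uniform, so the speed at the crest is the same v. Bernoulli surface→crest: P_atm = P_top + ½ρv² + ρg·h_top.
P_top = 99890 − ½·1261·7.922² − 1261·9.81·3.199 = 20740 Pa. So P_gauge = P_top − P_atm = -79150 Pa.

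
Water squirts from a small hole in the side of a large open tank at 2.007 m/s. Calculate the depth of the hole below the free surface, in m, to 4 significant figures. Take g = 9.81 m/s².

h = 0.2053 m

Torricelli: v = √(2gh), so h = v²/(2g).
h = 2.007²/(2·9.81) = 4.028/19.62 = 0.2053 m.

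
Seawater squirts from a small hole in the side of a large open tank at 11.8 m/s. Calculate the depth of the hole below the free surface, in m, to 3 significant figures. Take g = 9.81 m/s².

h ≈ 7.10 m

For a small hole in a large open tank, ½v² = gh, giving h = v²/(2g).
h = 11.8²/(2·9.81) = 139/19.62 = 7.10 m.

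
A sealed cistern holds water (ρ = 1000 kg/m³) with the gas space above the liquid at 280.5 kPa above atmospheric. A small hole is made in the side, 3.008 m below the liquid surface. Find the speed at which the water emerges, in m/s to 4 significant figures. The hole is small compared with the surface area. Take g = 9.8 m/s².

Take point 1 at the surface (v₁ ≈ 0) and point 2 at the hole (at atmospheric pressure). Bernoulli: P₁ + ρg h = P_atm + ½ρv₂².
With P₁ − P_atm = 280500 Pa, v₂ = √(2gh + 2ΔP/ρ) = √(2·9.8·3.008 + 2·280500/1000) = 24.90 m/s.

v ≈ 24.90 m/s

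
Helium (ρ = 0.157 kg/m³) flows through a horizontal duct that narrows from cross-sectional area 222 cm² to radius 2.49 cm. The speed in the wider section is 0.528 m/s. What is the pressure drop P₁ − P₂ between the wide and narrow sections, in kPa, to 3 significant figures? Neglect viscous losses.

Continuity gives A₁v₁ = A₂v₂, so v₂ = (222 cm²)/(19.5 cm²) × 0.528 m/s = 6.02 m/s.
Bernoulli (h₁ = h₂): P₁ − P₂ = ½ρ(v₂² − v₁²).
P₁ − P₂ = ½·0.157·(6.02² − 0.528²) = ½·0.157·35.9 = 2.82 Pa.

0.00282 kPa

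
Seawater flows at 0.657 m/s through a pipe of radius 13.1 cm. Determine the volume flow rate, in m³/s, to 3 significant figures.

Q ≈ 0.0354 m³/s

Q = A·v = 0.0539 m² × 0.657 m/s = 0.0354 m³/s.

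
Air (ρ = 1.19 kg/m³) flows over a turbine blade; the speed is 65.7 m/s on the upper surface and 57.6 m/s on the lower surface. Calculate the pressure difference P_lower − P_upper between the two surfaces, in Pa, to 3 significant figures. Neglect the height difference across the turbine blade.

ΔP ≈ 594 Pa

With negligible Δh, P + ½ρv² is constant, so P_low − P_up = ½ρ(v_up² − v_low²).
ΔP = ½·1.19·(65.7² − 57.6²) = 594 Pa.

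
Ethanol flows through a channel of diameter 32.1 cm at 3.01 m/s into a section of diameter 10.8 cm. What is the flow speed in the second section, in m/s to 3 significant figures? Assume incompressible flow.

The volume flow rate is constant, so v₂ = (A₁/A₂)v₁ = (809/91.6)·3.01 = 26.6 m/s.

v₂ ≈ 26.6 m/s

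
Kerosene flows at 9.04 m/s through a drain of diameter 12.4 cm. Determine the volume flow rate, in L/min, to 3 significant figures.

Q = A·v = 0.0121 m² × 9.04 m/s = 0.109 m³/s.
Converting: 0.109 m³/s × 60000 = 6550 L/min.

6550 L/min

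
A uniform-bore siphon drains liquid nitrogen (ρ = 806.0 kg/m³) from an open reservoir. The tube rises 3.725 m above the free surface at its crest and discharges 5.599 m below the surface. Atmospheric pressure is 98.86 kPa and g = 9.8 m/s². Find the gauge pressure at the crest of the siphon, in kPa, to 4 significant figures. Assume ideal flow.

From the surface to the outlet (both open to atmosphere, surface at rest): v = √(2g·h_out) = √(2·9.8·5.599) = 10.48 m/s.
Continuity keeps v the same throughout the tube; from surface to crest, P_atm + 0 = P_top + ½ρv² + ρg·h_top.
P_top = 98860 − ½·806.0·10.48² − 806.0·9.8·3.725 = 25210 Pa. So P_gauge = P_top − P_atm = -73650 Pa.

P_gauge = -73.65 kPa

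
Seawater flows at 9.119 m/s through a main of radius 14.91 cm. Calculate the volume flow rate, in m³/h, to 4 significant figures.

Q = A·v = 0.06984 m² × 9.119 m/s = 0.6369 m³/s.
Converting: 0.6369 m³/s × 3600 = 2293 m³/h.

2293 m³/h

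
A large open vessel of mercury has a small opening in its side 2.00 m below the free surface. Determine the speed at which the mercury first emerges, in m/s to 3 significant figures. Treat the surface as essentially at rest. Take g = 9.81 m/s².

v = 6.26 m/s

Torricelli's result v = √(2gh) gives v = √(2·9.81·2.00) = 6.26 m/s.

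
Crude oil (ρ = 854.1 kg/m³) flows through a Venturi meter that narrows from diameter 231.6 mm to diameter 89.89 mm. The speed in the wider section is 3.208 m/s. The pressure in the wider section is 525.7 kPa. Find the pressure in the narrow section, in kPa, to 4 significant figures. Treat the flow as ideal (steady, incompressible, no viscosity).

By continuity, v₂ = v₁·A₁/A₂ = 3.208·(421.3/63.46) = 21.30 m/s.
Bernoulli (h₁ = h₂): P₁ − P₂ = ½ρ(v₂² − v₁²).
P₂ = P₁ − ½ρ(v₂² − v₁²) = 525700 − ½·854.1·(21.30² − 3.208²) = 525700 − 189300 = 336400 Pa.

P₂ ≈ 336.4 kPa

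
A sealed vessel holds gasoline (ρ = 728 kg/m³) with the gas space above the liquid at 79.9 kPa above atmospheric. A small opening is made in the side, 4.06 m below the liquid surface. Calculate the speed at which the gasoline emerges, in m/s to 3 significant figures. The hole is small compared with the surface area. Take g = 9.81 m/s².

Take point 1 at the surface (v₁ ≈ 0) and point 2 at the hole (at atmospheric pressure). Bernoulli: P₁ + ρg h = P_atm + ½ρv₂².
With P₁ − P_atm = 79900 Pa, v₂ = √(2gh + 2ΔP/ρ) = √(2·9.81·4.06 + 2·79900/728) = 17.3 m/s.

17.3 m/s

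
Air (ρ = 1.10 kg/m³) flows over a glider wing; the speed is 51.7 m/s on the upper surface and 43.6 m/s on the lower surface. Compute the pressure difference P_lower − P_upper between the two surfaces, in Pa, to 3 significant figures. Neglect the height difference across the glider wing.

425 Pa

The pressure is lower where the speed is higher: ΔP = ½ρ(v_up² − v_low²).
ΔP = ½·1.10·(51.7² − 43.6²) = 425 Pa.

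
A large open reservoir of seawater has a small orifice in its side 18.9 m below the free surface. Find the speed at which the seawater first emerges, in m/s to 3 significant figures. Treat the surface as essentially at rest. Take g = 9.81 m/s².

Bernoulli from surface to hole (P equal, v_surface ≈ 0): v = √(2gh) = √(2×9.81×18.9) = 19.3 m/s.

19.3 m/s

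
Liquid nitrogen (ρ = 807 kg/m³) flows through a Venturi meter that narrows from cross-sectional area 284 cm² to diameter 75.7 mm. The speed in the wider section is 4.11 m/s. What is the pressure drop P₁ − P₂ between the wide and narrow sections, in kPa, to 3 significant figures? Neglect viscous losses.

The volume flow rate is constant, so v₂ = (A₁/A₂)v₁ = (284/45.0)·4.11 = 25.9 m/s.
The pipe is horizontal, so Bernoulli reduces to P₁ + ½ρv₁² = P₂ + ½ρv₂².
P₁ − P₂ = ½·807·(25.9² − 4.11²) = ½·807·656 = 265000 Pa.

ΔP = 265 kPa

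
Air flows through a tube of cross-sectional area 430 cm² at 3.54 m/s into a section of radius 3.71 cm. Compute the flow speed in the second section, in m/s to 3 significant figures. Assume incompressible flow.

Continuity gives A₁v₁ = A₂v₂, so v₂ = (430 cm²)/(43.2 cm²) × 3.54 m/s = 35.2 m/s.

v₂ ≈ 35.2 m/s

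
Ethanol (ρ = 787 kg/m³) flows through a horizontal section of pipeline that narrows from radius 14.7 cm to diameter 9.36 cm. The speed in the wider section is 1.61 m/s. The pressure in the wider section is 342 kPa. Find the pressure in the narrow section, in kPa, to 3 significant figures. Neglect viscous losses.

The volume flow rate is constant, so v₂ = (A₁/A₂)v₁ = (679/68.8)·1.61 = 15.9 m/s.
With no height change, Bernoulli's equation is P₁ + ½ρv₁² = P₂ + ½ρv₂².
P₂ = P₁ − ½ρ(v₂² − v₁²) = 342000 − ½·787·(15.9² − 1.61²) = 342000 − 98300 = 244000 Pa.

P₂ ≈ 244 kPa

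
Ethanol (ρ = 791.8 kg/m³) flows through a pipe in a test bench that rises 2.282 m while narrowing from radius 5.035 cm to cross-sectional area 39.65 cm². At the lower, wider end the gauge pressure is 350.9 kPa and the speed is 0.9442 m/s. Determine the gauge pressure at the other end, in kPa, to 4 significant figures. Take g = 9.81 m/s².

P₂ ≈ 332.1 kPa

The volume flow rate is constant, so v₂ = (A₁/A₂)v₁ = (79.64/39.65)·0.9442 = 1.897 m/s.
Energy conservation along the streamline gives P₂ = P₁ − ½ρ(v₂² − v₁²) − ρg(h₂ − h₁).
P₂ = 350900 + ½·791.8·(0.9442² − 1.897²) − 791.8·9.81·(+2.282) = 350900 + (-1071) − (17730) = 332100 Pa.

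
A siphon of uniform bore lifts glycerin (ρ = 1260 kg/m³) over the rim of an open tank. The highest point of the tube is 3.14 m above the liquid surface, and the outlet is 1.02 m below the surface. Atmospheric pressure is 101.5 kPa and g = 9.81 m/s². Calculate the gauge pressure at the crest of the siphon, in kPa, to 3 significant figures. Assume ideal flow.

-51.4 kPa

Bernoulli surface→outlet gives ½v² = g·h_out, so v = √(2·9.81·1.02) = 4.47 m/s.
With constant cross-section the crest speed equals v; applying Bernoulli from the surface up to the crest, P_top = P_atm − ½ρv² − ρg·h_top.
P_top = 101500 − ½·1260·4.47² − 1260·9.81·3.14 = 50100 Pa. So P_gauge = P_top − P_atm = -51400 Pa.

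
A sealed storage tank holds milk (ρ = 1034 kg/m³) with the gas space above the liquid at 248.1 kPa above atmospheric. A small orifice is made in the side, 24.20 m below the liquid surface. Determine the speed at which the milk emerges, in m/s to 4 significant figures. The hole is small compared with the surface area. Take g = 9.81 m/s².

v = 30.90 m/s

Take point 1 at the surface (v₁ ≈ 0) and point 2 at the hole (at atmospheric pressure). Bernoulli: P₁ + ρg h = P_atm + ½ρv₂².
With P₁ − P_atm = 248100 Pa, v₂ = √(2gh + 2ΔP/ρ) = √(2·9.81·24.20 + 2·248100/1034) = 30.90 m/s.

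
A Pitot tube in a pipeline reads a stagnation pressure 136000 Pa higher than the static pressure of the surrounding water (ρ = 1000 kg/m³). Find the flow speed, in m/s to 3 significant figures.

v ≈ 16.5 m/s

At the stagnation point the flow is brought to rest, so Bernoulli gives P_stag − P_static = ½ρv².
v = √(2ΔP/ρ) = √(2·136000/1000) = 16.5 m/s.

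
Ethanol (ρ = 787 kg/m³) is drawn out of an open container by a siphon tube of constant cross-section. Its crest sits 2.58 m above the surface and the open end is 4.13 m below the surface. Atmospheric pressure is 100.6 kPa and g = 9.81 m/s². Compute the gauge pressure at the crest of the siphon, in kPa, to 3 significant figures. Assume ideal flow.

P_gauge ≈ -51.8 kPa

Bernoulli surface→outlet gives ½v² = g·h_out, so v = √(2·9.81·4.13) = 9.00 m/s.
With constant cross-section the crest speed equals v; applying Bernoulli from the surface up to the crest, P_top = P_atm − ½ρv² − ρg·h_top.
P_top = 100600 − ½·787·9.00² − 787·9.81·2.58 = 48800 Pa. So P_gauge = P_top − P_atm = -51800 Pa.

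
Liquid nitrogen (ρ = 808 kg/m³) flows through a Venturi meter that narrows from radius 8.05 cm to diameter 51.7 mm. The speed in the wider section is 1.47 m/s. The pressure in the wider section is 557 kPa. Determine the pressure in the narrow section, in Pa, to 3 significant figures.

The volume flow rate is constant, so v₂ = (A₁/A₂)v₁ = (204/21.0)·1.47 = 14.3 m/s.
The pipe is horizontal, so Bernoulli reduces to P₁ + ½ρv₁² = P₂ + ½ρv₂².
P₂ = P₁ − ½ρ(v₂² − v₁²) = 557000 − ½·808·(14.3² − 1.47²) = 557000 − 81200 = 476000 Pa.

P₂ ≈ 476000 Pa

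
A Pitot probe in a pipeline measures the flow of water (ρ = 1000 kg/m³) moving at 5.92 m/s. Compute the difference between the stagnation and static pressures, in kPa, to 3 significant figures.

Bernoulli between the free stream and the stagnation point: ½ρv² = P_stag − P_static.
ΔP = ½·1000·5.92² = 17500 Pa.

ΔP = 17.5 kPa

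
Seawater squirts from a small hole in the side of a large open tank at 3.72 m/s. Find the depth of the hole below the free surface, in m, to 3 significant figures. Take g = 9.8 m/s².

Torricelli: v = √(2gh), so h = v²/(2g).
h = 3.72²/(2·9.8) = 13.8/19.60 = 0.706 m.

0.706 m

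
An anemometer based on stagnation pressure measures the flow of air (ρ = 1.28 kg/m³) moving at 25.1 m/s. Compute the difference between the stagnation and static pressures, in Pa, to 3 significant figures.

403 Pa

At the stagnation point the flow is brought to rest, so Bernoulli gives P_stag − P_static = ½ρv².
ΔP = ½·1.28·25.1² = 403 Pa.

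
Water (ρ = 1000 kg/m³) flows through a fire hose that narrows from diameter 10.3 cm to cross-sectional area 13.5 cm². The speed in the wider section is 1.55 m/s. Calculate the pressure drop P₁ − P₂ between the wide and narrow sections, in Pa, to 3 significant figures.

ΔP = 44600 Pa

Mass conservation (A₁v₁ = A₂v₂) gives v₂ = 1.55 × 83.3/13.5 = 9.57 m/s.
The pipe is horizontal, so Bernoulli reduces to P₁ + ½ρv₁² = P₂ + ½ρv₂².
P₁ − P₂ = ½·1000·(9.57² − 1.55²) = ½·1000·89.1 = 44600 Pa.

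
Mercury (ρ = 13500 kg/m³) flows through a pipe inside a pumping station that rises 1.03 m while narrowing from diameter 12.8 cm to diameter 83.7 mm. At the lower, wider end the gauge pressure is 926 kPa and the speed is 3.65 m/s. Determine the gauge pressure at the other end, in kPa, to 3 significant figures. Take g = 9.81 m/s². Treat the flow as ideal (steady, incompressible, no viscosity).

388 kPa

By continuity, v₂ = v₁·A₁/A₂ = 3.65·(129/55.0) = 8.54 m/s.
Bernoulli: P₁ + ½ρv₁² + ρg h₁ = P₂ + ½ρv₂² + ρg h₂, so P₂ = P₁ + ½ρ(v₁² − v₂²) − ρg(h₂ − h₁).
P₂ = 926000 + ½·13500·(3.65² − 8.54²) − 13500·9.81·(+1.03) = 926000 + (-402000) − (136000) = 388000 Pa.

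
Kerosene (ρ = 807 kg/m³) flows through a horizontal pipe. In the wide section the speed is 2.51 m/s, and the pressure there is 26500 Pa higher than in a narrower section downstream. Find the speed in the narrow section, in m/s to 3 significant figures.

Horizontal Bernoulli: P₁ + ½ρv₁² = P₂ + ½ρv₂², so v₂² = v₁² + 2(P₁ − P₂)/ρ.
v₂ = √(2.51² + 2·26500/807) = √(6.30 + 65.7) = 8.48 m/s.

8.48 m/s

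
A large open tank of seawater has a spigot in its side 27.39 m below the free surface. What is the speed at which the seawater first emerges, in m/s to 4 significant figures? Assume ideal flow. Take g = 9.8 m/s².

v ≈ 23.17 m/s

The surface is effectively still and both ends are open, so ½v² = gh and v = √(2·9.8·27.39) = 23.17 m/s.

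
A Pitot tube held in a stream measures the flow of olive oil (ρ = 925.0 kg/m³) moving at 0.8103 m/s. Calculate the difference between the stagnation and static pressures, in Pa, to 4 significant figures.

303.7 Pa

The dynamic pressure equals the rise in static pressure at the stagnation point: ΔP = ½ρv².
ΔP = ½·925.0·0.8103² = 303.7 Pa.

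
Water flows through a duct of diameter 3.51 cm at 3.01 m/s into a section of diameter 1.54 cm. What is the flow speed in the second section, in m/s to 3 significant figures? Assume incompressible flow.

Continuity gives A₁v₁ = A₂v₂, so v₂ = (9.68 cm²)/(1.86 cm²) × 3.01 m/s = 15.6 m/s.

v₂ ≈ 15.6 m/s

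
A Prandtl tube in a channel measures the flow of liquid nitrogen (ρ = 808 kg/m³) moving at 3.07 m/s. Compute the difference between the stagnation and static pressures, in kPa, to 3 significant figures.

At the stagnation point the flow is brought to rest, so Bernoulli gives P_stag − P_static = ½ρv².
ΔP = ½·808·3.07² = 3810 Pa.

ΔP ≈ 3.81 kPa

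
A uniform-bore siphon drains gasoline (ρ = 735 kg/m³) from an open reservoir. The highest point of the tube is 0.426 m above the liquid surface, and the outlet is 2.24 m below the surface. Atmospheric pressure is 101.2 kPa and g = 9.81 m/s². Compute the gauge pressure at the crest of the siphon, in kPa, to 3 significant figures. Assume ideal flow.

From the surface to the outlet (both open to atmosphere, surface at rest): v = √(2g·h_out) = √(2·9.81·2.24) = 6.63 m/s.
Continuity keeps v the same throughout the tube; from surface to crest, P_atm + 0 = P_top + ½ρv² + ρg·h_top.
P_top = 101200 − ½·735·6.63² − 735·9.81·0.426 = 82000 Pa. So P_gauge = P_top − P_atm = -19200 Pa.

P_gauge = -19.2 kPa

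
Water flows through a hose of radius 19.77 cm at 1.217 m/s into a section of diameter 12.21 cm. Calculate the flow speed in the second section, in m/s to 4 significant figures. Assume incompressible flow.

v₂ ≈ 12.76 m/s

Continuity gives A₁v₁ = A₂v₂, so v₂ = (1228 cm²)/(117.1 cm²) × 1.217 m/s = 12.76 m/s.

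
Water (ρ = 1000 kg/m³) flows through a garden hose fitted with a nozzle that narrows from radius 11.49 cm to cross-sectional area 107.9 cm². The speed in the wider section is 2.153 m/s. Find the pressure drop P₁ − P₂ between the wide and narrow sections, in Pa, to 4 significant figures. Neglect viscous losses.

Continuity gives A₁v₁ = A₂v₂, so v₂ = (414.8 cm²)/(107.9 cm²) × 2.153 m/s = 8.276 m/s.
With no height change, Bernoulli's equation is P₁ + ½ρv₁² = P₂ + ½ρv₂².
P₁ − P₂ = ½·1000·(8.276² − 2.153²) = ½·1000·63.85 = 31930 Pa.

ΔP ≈ 31930 Pa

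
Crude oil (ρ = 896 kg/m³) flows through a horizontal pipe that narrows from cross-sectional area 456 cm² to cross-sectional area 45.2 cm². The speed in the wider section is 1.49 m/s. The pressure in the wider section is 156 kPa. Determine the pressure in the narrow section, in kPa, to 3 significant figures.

P₂ ≈ 55.8 kPa

Continuity gives A₁v₁ = A₂v₂, so v₂ = (456 cm²)/(45.2 cm²) × 1.49 m/s = 15.0 m/s.
The pipe is horizontal, so Bernoulli reduces to P₁ + ½ρv₁² = P₂ + ½ρv₂².
P₂ = P₁ − ½ρ(v₂² − v₁²) = 156000 − ½·896·(15.0² − 1.49²) = 156000 − 100000 = 55800 Pa.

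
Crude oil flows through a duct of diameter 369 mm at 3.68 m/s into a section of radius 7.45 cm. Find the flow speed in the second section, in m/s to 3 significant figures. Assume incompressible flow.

The volume flow rate is constant, so v₂ = (A₁/A₂)v₁ = (1070/174)·3.68 = 22.6 m/s.

v₂ ≈ 22.6 m/s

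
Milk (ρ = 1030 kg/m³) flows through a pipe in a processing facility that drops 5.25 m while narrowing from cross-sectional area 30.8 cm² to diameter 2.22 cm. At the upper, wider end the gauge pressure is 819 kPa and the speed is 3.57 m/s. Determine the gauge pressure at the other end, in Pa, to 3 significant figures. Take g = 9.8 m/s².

P₂ = 463000 Pa

Mass conservation (A₁v₁ = A₂v₂) gives v₂ = 3.57 × 30.8/3.87 = 28.4 m/s.
Bernoulli: P₁ + ½ρv₁² + ρg h₁ = P₂ + ½ρv₂² + ρg h₂, so P₂ = P₁ + ½ρ(v₁² − v₂²) − ρg(h₂ − h₁).
P₂ = 819000 + ½·1030·(3.57² − 28.4²) − 1030·9.8·(−5.25) = 819000 + (-409000) − (-53000) = 463000 Pa.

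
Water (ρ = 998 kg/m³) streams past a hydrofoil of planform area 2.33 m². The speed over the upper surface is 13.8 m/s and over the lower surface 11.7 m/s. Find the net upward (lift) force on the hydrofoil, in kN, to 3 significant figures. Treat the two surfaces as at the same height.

62.3 kN

From P + ½ρv² = const at equal height, P_low − P_up = ½ρ(v_up² − v_low²).
ΔP = ½·998·(13.8² − 11.7²) = 26700 Pa.
Lift = ΔP · A = 26700 × 2.33 = 62300 N.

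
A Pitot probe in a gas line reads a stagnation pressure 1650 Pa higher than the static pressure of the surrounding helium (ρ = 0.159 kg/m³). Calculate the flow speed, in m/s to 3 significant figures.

144 m/s

The dynamic pressure equals the rise in static pressure at the stagnation point: ΔP = ½ρv².
v = √(2ΔP/ρ) = √(2·1650/0.159) = 144 m/s.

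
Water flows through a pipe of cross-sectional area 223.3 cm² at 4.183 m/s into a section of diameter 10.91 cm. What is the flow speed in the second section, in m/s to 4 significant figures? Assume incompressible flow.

The volume flow rate is constant, so v₂ = (A₁/A₂)v₁ = (223.3/93.48)·4.183 = 9.992 m/s.

9.992 m/s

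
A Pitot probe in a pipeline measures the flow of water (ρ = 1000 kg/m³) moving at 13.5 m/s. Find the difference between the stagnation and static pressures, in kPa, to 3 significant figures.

The dynamic pressure equals the rise in static pressure at the stagnation point: ΔP = ½ρv².
ΔP = ½·1000·13.5² = 91100 Pa.

ΔP ≈ 91.1 kPa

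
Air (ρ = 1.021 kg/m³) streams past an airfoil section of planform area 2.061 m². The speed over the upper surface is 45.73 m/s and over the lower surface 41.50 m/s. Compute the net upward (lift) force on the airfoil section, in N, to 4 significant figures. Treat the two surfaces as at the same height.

The faster flow above has the lower pressure; Bernoulli (same height) gives ΔP = ½ρ(v_up² − v_low²).
ΔP = ½·1.021·(45.73² − 41.50²) = 188.4 Pa.
Lift = ΔP · A = 188.4 × 2.061 = 388.2 N.

F = 388.2 N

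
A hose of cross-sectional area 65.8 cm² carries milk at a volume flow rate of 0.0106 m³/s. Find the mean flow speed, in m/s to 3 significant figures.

v = 1.61 m/s

Q = 0.0106 m³/s = 0.0106 m³/s.
v = Q/A = 0.0106 / 0.00658 = 1.61 m/s.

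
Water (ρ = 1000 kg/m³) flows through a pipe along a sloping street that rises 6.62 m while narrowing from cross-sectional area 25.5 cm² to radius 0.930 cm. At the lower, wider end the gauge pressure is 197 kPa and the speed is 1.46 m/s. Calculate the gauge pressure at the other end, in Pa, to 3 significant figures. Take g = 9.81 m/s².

P₂ ≈ 39300 Pa

Continuity gives A₁v₁ = A₂v₂, so v₂ = (25.5 cm²)/(2.72 cm²) × 1.46 m/s = 13.7 m/s.
Applying Bernoulli between the two ends and solving for P₂: P₂ = P₁ + ½ρ(v₁² − v₂²) − ρgΔh.
P₂ = 197000 + ½·1000·(1.46² − 13.7²) − 1000·9.81·(+6.62) = 197000 + (-92800) − (64900) = 39300 Pa.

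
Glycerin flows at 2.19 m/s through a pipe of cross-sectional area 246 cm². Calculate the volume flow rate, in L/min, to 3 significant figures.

Q = A·v = 0.0246 m² × 2.19 m/s = 0.0539 m³/s.
Converting: 0.0539 m³/s × 60000 = 3230 L/min.

Q ≈ 3230 L/min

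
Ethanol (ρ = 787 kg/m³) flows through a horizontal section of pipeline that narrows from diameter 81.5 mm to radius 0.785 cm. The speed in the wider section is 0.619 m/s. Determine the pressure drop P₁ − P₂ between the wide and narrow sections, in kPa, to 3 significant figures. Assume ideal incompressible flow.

ΔP ≈ 109 kPa

Mass conservation (A₁v₁ = A₂v₂) gives v₂ = 0.619 × 52.2/1.94 = 16.7 m/s.
Along the horizontal streamline, P + ½ρv² is constant.
P₁ − P₂ = ½·787·(16.7² − 0.619²) = ½·787·278 = 109000 Pa.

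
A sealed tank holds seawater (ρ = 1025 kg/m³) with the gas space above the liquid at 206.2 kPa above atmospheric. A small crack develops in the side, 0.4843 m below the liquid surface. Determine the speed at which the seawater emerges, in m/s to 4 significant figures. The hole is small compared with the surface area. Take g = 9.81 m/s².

Take point 1 at the surface (v₁ ≈ 0) and point 2 at the hole (at atmospheric pressure). Bernoulli: P₁ + ρg h = P_atm + ½ρv₂².
With P₁ − P_atm = 206200 Pa, v₂ = √(2gh + 2ΔP/ρ) = √(2·9.81·0.4843 + 2·206200/1025) = 20.29 m/s.

v = 20.29 m/s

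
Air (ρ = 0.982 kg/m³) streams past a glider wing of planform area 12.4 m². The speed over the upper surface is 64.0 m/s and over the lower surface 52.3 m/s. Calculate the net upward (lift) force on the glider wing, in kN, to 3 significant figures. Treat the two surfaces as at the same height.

From P + ½ρv² = const at equal height, P_low − P_up = ½ρ(v_up² − v_low²).
ΔP = ½·0.982·(64.0² − 52.3²) = 668 Pa.
Lift = ΔP · A = 668 × 12.4 = 8280 N.

8.28 kN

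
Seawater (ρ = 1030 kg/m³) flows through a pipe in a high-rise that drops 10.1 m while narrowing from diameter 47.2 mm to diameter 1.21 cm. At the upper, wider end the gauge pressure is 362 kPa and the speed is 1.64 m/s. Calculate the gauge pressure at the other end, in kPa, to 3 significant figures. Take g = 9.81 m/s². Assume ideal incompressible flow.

P₂ ≈ 145 kPa

The volume flow rate is constant, so v₂ = (A₁/A₂)v₁ = (17.5/1.15)·1.64 = 25.0 m/s.
Applying Bernoulli between the two ends and solving for P₂: P₂ = P₁ + ½ρ(v₁² − v₂²) − ρgΔh.
P₂ = 362000 + ½·1030·(1.64² − 25.0²) − 1030·9.81·(−10.1) = 362000 + (-319000) − (-102000) = 145000 Pa.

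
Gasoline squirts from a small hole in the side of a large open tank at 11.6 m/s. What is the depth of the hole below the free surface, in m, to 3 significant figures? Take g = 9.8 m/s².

h = 6.87 m

Inverting v = √(2gh) gives h = v² / 2g.
h = 11.6²/(2·9.8) = 135/19.60 = 6.87 m.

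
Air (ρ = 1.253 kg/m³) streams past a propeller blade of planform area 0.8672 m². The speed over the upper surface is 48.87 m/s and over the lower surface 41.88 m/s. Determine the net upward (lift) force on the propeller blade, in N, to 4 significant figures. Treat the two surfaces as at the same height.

F ≈ 344.6 N

With equal heights on the two surfaces, Bernoulli gives P_lower − P_upper = ½ρ(v_upper² − v_lower²).
ΔP = ½·1.253·(48.87² − 41.88²) = 397.4 Pa.
Lift = ΔP · A = 397.4 × 0.8672 = 344.6 N.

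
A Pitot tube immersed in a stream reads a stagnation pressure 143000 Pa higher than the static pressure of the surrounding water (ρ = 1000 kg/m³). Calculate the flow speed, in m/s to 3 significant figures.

The dynamic pressure equals the rise in static pressure at the stagnation point: ΔP = ½ρv².
v = √(2ΔP/ρ) = √(2·143000/1000) = 16.9 m/s.

16.9 m/s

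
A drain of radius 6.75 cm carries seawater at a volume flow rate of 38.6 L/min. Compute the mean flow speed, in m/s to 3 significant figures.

Q = 38.6 L/min = 0.000643 m³/s.
v = Q/A = 0.000643 / 0.0143 = 0.0449 m/s.

0.0449 m/s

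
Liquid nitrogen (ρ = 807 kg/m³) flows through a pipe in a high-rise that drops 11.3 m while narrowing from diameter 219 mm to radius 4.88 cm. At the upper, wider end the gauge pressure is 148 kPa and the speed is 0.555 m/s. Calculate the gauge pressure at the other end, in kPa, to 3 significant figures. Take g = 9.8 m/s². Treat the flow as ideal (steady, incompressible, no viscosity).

P₂ = 234 kPa

Continuity gives A₁v₁ = A₂v₂, so v₂ = (377 cm²)/(74.8 cm²) × 0.555 m/s = 2.79 m/s.
Energy conservation along the streamline gives P₂ = P₁ − ½ρ(v₂² − v₁²) − ρg(h₂ − h₁).
P₂ = 148000 + ½·807·(0.555² − 2.79²) − 807·9.8·(−11.3) = 148000 + (-3030) − (-89400) = 234000 Pa.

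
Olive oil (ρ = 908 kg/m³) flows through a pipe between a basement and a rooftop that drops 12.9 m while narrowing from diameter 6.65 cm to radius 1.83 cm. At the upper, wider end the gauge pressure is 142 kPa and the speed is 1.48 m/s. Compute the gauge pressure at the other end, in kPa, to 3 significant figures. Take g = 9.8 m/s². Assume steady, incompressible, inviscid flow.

P₂ = 247 kPa

By continuity, v₂ = v₁·A₁/A₂ = 1.48·(34.7/10.5) = 4.89 m/s.
Applying Bernoulli between the two ends and solving for P₂: P₂ = P₁ + ½ρ(v₁² − v₂²) − ρgΔh.
P₂ = 142000 + ½·908·(1.48² − 4.89²) − 908·9.8·(−12.9) = 142000 + (-9840) − (-115000) = 247000 Pa.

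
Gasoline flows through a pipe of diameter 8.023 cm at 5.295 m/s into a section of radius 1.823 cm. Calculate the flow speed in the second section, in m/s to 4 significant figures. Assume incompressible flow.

v₂ = 25.64 m/s

Continuity gives A₁v₁ = A₂v₂, so v₂ = (50.55 cm²)/(10.44 cm²) × 5.295 m/s = 25.64 m/s.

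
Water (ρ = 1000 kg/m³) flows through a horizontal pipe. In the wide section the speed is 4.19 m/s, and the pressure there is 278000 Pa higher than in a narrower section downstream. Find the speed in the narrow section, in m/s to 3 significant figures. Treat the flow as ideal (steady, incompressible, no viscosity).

23.9 m/s

Along the level pipe P + ½ρv² is conserved, hence v₂² = v₁² + 2(P₁ − P₂)/ρ.
v₂ = √(4.19² + 2·278000/1000) = √(17.6 + 556) = 23.9 m/s.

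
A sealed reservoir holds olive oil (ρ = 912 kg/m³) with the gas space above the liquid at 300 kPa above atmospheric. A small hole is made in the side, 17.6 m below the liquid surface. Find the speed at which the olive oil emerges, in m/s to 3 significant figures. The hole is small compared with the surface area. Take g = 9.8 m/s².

Take point 1 at the surface (v₁ ≈ 0) and point 2 at the hole (at atmospheric pressure). Bernoulli: P₁ + ρg h = P_atm + ½ρv₂².
With P₁ − P_atm = 300000 Pa, v₂ = √(2gh + 2ΔP/ρ) = √(2·9.8·17.6 + 2·300000/912) = 31.7 m/s.

v ≈ 31.7 m/s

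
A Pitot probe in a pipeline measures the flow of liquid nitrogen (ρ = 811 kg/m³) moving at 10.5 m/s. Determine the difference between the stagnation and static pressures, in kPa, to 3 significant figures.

ΔP ≈ 44.7 kPa

At the stagnation point the flow is brought to rest, so Bernoulli gives P_stag − P_static = ½ρv².
ΔP = ½·811·10.5² = 44700 Pa.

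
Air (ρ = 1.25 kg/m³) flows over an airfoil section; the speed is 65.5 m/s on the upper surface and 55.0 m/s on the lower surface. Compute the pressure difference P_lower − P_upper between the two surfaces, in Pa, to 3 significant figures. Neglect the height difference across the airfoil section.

With negligible Δh, P + ½ρv² is constant, so P_low − P_up = ½ρ(v_up² − v_low²).
ΔP = ½·1.25·(65.5² − 55.0²) = 791 Pa.

791 Pa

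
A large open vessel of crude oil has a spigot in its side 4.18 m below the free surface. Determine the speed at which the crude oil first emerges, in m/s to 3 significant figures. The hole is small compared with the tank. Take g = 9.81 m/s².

9.06 m/s

The surface is effectively still and both ends are open, so ½v² = gh and v = √(2·9.81·4.18) = 9.06 m/s.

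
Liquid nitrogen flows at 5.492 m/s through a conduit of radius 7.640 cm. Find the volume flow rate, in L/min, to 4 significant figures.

Q = A·v = 0.01834 m² × 5.492 m/s = 0.1007 m³/s.
Converting: 0.1007 m³/s × 60000 = 6043 L/min.

Q ≈ 6043 L/min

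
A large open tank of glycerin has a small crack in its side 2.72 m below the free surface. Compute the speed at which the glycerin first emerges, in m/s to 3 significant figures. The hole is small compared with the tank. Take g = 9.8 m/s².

Bernoulli from surface to hole (P equal, v_surface ≈ 0): v = √(2gh) = √(2×9.8×2.72) = 7.30 m/s.

7.30 m/s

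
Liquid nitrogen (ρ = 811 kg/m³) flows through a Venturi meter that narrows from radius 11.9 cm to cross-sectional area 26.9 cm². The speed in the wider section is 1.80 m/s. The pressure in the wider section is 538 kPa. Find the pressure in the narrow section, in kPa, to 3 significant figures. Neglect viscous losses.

Continuity gives A₁v₁ = A₂v₂, so v₂ = (445 cm²)/(26.9 cm²) × 1.80 m/s = 29.8 m/s.
Along the horizontal streamline, P + ½ρv² is constant.
P₂ = P₁ − ½ρ(v₂² − v₁²) = 538000 − ½·811·(29.8² − 1.80²) = 538000 − 358000 = 180000 Pa.

P₂ ≈ 180 kPa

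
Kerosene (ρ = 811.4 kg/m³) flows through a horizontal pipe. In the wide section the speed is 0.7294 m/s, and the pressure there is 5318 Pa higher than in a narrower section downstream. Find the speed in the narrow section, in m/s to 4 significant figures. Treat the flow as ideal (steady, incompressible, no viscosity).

Horizontal Bernoulli: P₁ + ½ρv₁² = P₂ + ½ρv₂², so v₂² = v₁² + 2(P₁ − P₂)/ρ.
v₂ = √(0.7294² + 2·5318/811.4) = √(0.5320 + 13.11) = 3.693 m/s.

v₂ = 3.693 m/s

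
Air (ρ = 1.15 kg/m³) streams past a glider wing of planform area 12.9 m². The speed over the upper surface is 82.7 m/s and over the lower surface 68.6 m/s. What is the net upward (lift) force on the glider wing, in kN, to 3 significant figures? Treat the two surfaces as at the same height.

The faster flow above has the lower pressure; Bernoulli (same height) gives ΔP = ½ρ(v_up² − v_low²).
ΔP = ½·1.15·(82.7² − 68.6²) = 1230 Pa.
Lift = ΔP · A = 1230 × 12.9 = 15800 N.

F ≈ 15.8 kN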